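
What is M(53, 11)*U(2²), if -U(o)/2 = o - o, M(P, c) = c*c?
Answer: 0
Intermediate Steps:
M(P, c) = c²
U(o) = 0 (U(o) = -2*(o - o) = -2*0 = 0)
M(53, 11)*U(2²) = 11²*0 = 121*0 = 0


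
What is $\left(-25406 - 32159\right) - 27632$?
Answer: $-85197$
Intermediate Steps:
$\left(-25406 - 32159\right) - 27632 = -57565 - 27632 = -85197$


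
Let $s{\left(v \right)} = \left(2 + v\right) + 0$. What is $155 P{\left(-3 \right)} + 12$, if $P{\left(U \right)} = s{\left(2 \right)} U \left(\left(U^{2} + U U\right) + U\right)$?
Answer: $-27888$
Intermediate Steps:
$s{\left(v \right)} = 2 + v$
$P{\left(U \right)} = 4 U \left(U + 2 U^{2}\right)$ ($P{\left(U \right)} = \left(2 + 2\right) U \left(\left(U^{2} + U U\right) + U\right) = 4 U \left(\left(U^{2} + U^{2}\right) + U\right) = 4 U \left(2 U^{2} + U\right) = 4 U \left(U + 2 U^{2}\right)$)
$155 P{\left(-3 \right)} + 12 = 155 \left(-3\right)^{2} \left(4 + 8 \left(-3\right)\right) + 12 = 155 \cdot 9 \left(4 - 24\right) + 12 = 155 \cdot 9 \left(-20\right) + 12 = 155 \left(-180\right) + 12 = -27900 + 12 = -27888$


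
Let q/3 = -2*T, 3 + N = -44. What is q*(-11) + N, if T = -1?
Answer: -113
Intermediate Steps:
N = -47 (N = -3 - 44 = -47)
q = 6 (q = 3*(-2*(-1)) = 3*2 = 6)
q*(-11) + N = 6*(-11) - 47 = -66 - 47 = -113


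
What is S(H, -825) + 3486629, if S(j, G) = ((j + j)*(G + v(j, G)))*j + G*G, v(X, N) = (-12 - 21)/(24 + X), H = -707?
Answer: -560425606034/683 ≈ -8.2054e+8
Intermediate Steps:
v(X, N) = -33/(24 + X)
S(j, G) = G**2 + 2*j**2*(G - 33/(24 + j)) (S(j, G) = ((j + j)*(G - 33/(24 + j)))*j + G*G = ((2*j)*(G - 33/(24 + j)))*j + G**2 = (2*j*(G - 33/(24 + j)))*j + G**2 = 2*j**2*(G - 33/(24 + j)) + G**2 = G**2 + 2*j**2*(G - 33/(24 + j)))
S(H, -825) + 3486629 = (-66*(-707)**2 - 825*(24 - 707)*(-825 + 2*(-707)**2))/(24 - 707) + 3486629 = (-66*499849 - 825*(-683)*(-825 + 2*499849))/(-683) + 3486629 = -(-32990034 - 825*(-683)*(-825 + 999698))/683 + 3486629 = -(-32990034 - 825*(-683)*998873)/683 + 3486629 = -(-32990034 + 562839963675)/683 + 3486629 = -1/683*562806973641 + 3486629 = -562806973641/683 + 3486629 = -560425606034/683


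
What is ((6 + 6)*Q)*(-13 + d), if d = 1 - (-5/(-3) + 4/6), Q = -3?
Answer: 516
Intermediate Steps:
d = -4/3 (d = 1 - (-5*(-1/3) + 4*(1/6)) = 1 - (5/3 + 2/3) = 1 - 1*7/3 = 1 - 7/3 = -4/3 ≈ -1.3333)
((6 + 6)*Q)*(-13 + d) = ((6 + 6)*(-3))*(-13 - 4/3) = (12*(-3))*(-43/3) = -36*(-43/3) = 516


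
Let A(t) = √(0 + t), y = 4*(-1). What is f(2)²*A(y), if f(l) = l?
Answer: 8*I ≈ 8.0*I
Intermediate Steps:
y = -4
A(t) = √t
f(2)²*A(y) = 2²*√(-4) = 4*(2*I) = 8*I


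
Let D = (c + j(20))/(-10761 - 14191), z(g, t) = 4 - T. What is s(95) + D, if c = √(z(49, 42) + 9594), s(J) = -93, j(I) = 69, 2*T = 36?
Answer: -2320605/24952 - √2395/12476 ≈ -93.007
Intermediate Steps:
T = 18 (T = (½)*36 = 18)
z(g, t) = -14 (z(g, t) = 4 - 1*18 = 4 - 18 = -14)
c = 2*√2395 (c = √(-14 + 9594) = √9580 = 2*√2395 ≈ 97.877)
D = -69/24952 - √2395/12476 (D = (2*√2395 + 69)/(-10761 - 14191) = (69 + 2*√2395)/(-24952) = (69 + 2*√2395)*(-1/24952) = -69/24952 - √2395/12476 ≈ -0.0066879)
s(95) + D = -93 + (-69/24952 - √2395/12476) = -2320605/24952 - √2395/12476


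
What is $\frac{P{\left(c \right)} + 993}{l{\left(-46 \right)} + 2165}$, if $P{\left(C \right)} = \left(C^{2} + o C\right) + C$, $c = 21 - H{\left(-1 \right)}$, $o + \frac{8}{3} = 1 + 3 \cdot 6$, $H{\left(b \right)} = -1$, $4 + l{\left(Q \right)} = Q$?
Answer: $\frac{1115}{1269} \approx 0.87864$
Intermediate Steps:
$l{\left(Q \right)} = -4 + Q$
$o = \frac{49}{3}$ ($o = - \frac{8}{3} + \left(1 + 3 \cdot 6\right) = - \frac{8}{3} + \left(1 + 18\right) = - \frac{8}{3} + 19 = \frac{49}{3} \approx 16.333$)
$c = 22$ ($c = 21 - -1 = 21 + 1 = 22$)
$P{\left(C \right)} = C^{2} + \frac{52 C}{3}$ ($P{\left(C \right)} = \left(C^{2} + \frac{49 C}{3}\right) + C = C^{2} + \frac{52 C}{3}$)
$\frac{P{\left(c \right)} + 993}{l{\left(-46 \right)} + 2165} = \frac{\frac{1}{3} \cdot 22 \left(52 + 3 \cdot 22\right) + 993}{\left(-4 - 46\right) + 2165} = \frac{\frac{1}{3} \cdot 22 \left(52 + 66\right) + 993}{-50 + 2165} = \frac{\frac{1}{3} \cdot 22 \cdot 118 + 993}{2115} = \left(\frac{2596}{3} + 993\right) \frac{1}{2115} = \frac{5575}{3} \cdot \frac{1}{2115} = \frac{1115}{1269}$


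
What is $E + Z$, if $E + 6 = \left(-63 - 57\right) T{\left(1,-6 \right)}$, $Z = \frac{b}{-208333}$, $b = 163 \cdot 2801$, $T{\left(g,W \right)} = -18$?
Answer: $\frac{448292719}{208333} \approx 2151.8$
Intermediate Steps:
$b = 456563$
$Z = - \frac{456563}{208333}$ ($Z = \frac{456563}{-208333} = 456563 \left(- \frac{1}{208333}\right) = - \frac{456563}{208333} \approx -2.1915$)
$E = 2154$ ($E = -6 + \left(-63 - 57\right) \left(-18\right) = -6 - -2160 = -6 + 2160 = 2154$)
$E + Z = 2154 - \frac{456563}{208333} = \frac{448292719}{208333}$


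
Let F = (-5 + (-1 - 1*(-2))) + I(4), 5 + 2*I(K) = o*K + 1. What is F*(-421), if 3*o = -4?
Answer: 10946/3 ≈ 3648.7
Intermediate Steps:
o = -4/3 (o = (1/3)*(-4) = -4/3 ≈ -1.3333)
I(K) = -2 - 2*K/3 (I(K) = -5/2 + (-4*K/3 + 1)/2 = -5/2 + (1 - 4*K/3)/2 = -5/2 + (1/2 - 2*K/3) = -2 - 2*K/3)
F = -26/3 (F = (-5 + (-1 - 1*(-2))) + (-2 - 2/3*4) = (-5 + (-1 + 2)) + (-2 - 8/3) = (-5 + 1) - 14/3 = -4 - 14/3 = -26/3 ≈ -8.6667)
F*(-421) = -26/3*(-421) = 10946/3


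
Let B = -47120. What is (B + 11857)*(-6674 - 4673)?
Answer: 400129261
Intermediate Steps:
(B + 11857)*(-6674 - 4673) = (-47120 + 11857)*(-6674 - 4673) = -35263*(-11347) = 400129261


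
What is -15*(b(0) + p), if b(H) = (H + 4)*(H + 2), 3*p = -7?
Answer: -85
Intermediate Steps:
p = -7/3 (p = (⅓)*(-7) = -7/3 ≈ -2.3333)
b(H) = (2 + H)*(4 + H) (b(H) = (4 + H)*(2 + H) = (2 + H)*(4 + H))
-15*(b(0) + p) = -15*((8 + 0² + 6*0) - 7/3) = -15*((8 + 0 + 0) - 7/3) = -15*(8 - 7/3) = -15*17/3 = -85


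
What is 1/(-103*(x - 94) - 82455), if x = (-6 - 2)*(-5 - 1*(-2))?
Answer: -1/75245 ≈ -1.3290e-5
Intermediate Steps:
x = 24 (x = -8*(-5 + 2) = -8*(-3) = 24)
1/(-103*(x - 94) - 82455) = 1/(-103*(24 - 94) - 82455) = 1/(-103*(-70) - 82455) = 1/(7210 - 82455) = 1/(-75245) = -1/75245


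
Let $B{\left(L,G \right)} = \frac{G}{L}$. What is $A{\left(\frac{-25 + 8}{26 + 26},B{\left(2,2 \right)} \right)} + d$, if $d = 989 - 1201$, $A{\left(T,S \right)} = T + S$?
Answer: $- \frac{10989}{52} \approx -211.33$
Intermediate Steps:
$A{\left(T,S \right)} = S + T$
$d = -212$ ($d = 989 - 1201 = -212$)
$A{\left(\frac{-25 + 8}{26 + 26},B{\left(2,2 \right)} \right)} + d = \left(\frac{2}{2} + \frac{-25 + 8}{26 + 26}\right) - 212 = \left(2 \cdot \frac{1}{2} - \frac{17}{52}\right) - 212 = \left(1 - \frac{17}{52}\right) - 212 = \frac{35}{52} - 212 = - \frac{10989}{52}$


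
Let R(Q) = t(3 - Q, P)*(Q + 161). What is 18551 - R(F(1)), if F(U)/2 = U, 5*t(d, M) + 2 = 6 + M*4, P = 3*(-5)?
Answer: 101883/5 ≈ 20377.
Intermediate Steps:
P = -15
t(d, M) = ⅘ + 4*M/5 (t(d, M) = -⅖ + (6 + M*4)/5 = -⅖ + (6 + 4*M)/5 = -⅖ + (6/5 + 4*M/5) = ⅘ + 4*M/5)
F(U) = 2*U
R(Q) = -9016/5 - 56*Q/5 (R(Q) = (⅘ + (⅘)*(-15))*(Q + 161) = (⅘ - 12)*(161 + Q) = -56*(161 + Q)/5 = -9016/5 - 56*Q/5)
18551 - R(F(1)) = 18551 - (-9016/5 - 112/5) = 18551 - 1*(-9128/5) = 18551 + 9128/5 = 101883/5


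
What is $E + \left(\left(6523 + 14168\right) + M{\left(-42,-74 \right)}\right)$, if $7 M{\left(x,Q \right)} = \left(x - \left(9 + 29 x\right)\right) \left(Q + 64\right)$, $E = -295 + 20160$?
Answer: $\frac{272222}{7} \approx 38889.0$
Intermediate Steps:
$E = 19865$
$M{\left(x,Q \right)} = \frac{\left(-9 - 28 x\right) \left(64 + Q\right)}{7}$ ($M{\left(x,Q \right)} = \frac{\left(x - \left(9 + 29 x\right)\right) \left(Q + 64\right)}{7} = \frac{\left(x - \left(9 + 29 x\right)\right) \left(64 + Q\right)}{7} = \frac{\left(-9 - 28 x\right) \left(64 + Q\right)}{7}$)
$E + \left(\left(6523 + 14168\right) + M{\left(-42,-74 \right)}\right) = 19865 + \left(\left(6523 + 14168\right) - \left(- \frac{75354}{7} + 12432\right)\right) = 19865 + \left(20691 + \left(- \frac{576}{7} + 10752 + \frac{666}{7} - 12432\right)\right) = 19865 + \left(20691 - \frac{11670}{7}\right) = 19865 + \frac{133167}{7} = \frac{272222}{7}$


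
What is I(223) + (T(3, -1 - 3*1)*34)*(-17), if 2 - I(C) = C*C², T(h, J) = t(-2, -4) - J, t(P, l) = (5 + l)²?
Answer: -11092455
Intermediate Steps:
T(h, J) = 1 - J (T(h, J) = (5 - 4)² - J = 1² - J = 1 - J)
I(C) = 2 - C³ (I(C) = 2 - C*C² = 2 - C³)
I(223) + (T(3, -1 - 3*1)*34)*(-17) = (2 - 1*223³) + ((1 - (-1 - 3*1))*34)*(-17) = (2 - 1*11089567) + ((1 - (-1 - 3))*34)*(-17) = (2 - 11089567) + ((1 - 1*(-4))*34)*(-17) = -11089565 + ((1 + 4)*34)*(-17) = -11089565 + (5*34)*(-17) = -11089565 + 170*(-17) = -11089565 - 2890 = -11092455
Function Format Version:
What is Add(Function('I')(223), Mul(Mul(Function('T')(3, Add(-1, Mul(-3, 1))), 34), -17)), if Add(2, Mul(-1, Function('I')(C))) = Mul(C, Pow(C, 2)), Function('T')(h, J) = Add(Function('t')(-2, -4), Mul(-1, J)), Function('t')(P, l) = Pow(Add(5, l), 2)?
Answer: -11092455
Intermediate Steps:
Function('T')(h, J) = Add(1, Mul(-1, J)) (Function('T')(h, J) = Add(Pow(Add(5, -4), 2), Mul(-1, J)) = Add(Pow(1, 2), Mul(-1, J)) = Add(1, Mul(-1, J)))
Function('I')(C) = Add(2, Mul(-1, Pow(C, 3))) (Function('I')(C) = Add(2, Mul(-1, Mul(C, Pow(C, 2)))) = Add(2, Mul(-1, Pow(C, 3))))
Add(Function('I')(223), Mul(Mul(Function('T')(3, Add(-1, Mul(-3, 1))), 34), -17)) = Add(Add(2, Mul(-1, Pow(223, 3))), Mul(Mul(Add(1, Mul(-1, Add(-1, Mul(-3, 1)))), 34), -17)) = Add(Add(2, Mul(-1, 11089567)), Mul(Mul(Add(1, Mul(-1, Add(-1, -3))), 34), -17)) = Add(Add(2, -11089567), Mul(Mul(Add(1, Mul(-1, -4)), 34), -17)) = Add(-11089565, Mul(Mul(Add(1, 4), 34), -17)) = Add(-11089565, Mul(Mul(5, 34), -17)) = Add(-11089565, Mul(170, -17)) = Add(-11089565, -2890) = -11092455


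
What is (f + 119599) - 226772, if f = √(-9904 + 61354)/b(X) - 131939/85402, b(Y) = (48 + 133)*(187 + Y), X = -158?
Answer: -9152920485/85402 + 35*√42/5249 ≈ -1.0717e+5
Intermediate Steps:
b(Y) = 33847 + 181*Y (b(Y) = 181*(187 + Y) = 33847 + 181*Y)
f = -131939/85402 + 35*√42/5249 (f = √(-9904 + 61354)/(33847 + 181*(-158)) - 131939/85402 = √51450/(33847 - 28598) - 131939*1/85402 = (35*√42)/5249 - 131939/85402 = (35*√42)*(1/5249) - 131939/85402 = 35*√42/5249 - 131939/85402 = -131939/85402 + 35*√42/5249 ≈ -1.5017)
(f + 119599) - 226772 = ((-131939/85402 + 35*√42/5249) + 119599) - 226772 = (10213861859/85402 + 35*√42/5249) - 226772 = -9152920485/85402 + 35*√42/5249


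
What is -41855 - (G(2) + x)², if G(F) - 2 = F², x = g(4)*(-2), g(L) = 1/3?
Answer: -376951/9 ≈ -41883.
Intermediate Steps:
g(L) = ⅓
x = -⅔ (x = (⅓)*(-2) = -⅔ ≈ -0.66667)
G(F) = 2 + F²
-41855 - (G(2) + x)² = -41855 - ((2 + 2²) - ⅔)² = -41855 - ((2 + 4) - ⅔)² = -41855 - (6 - ⅔)² = -41855 - (16/3)² = -41855 - 1*256/9 = -41855 - 256/9 = -376951/9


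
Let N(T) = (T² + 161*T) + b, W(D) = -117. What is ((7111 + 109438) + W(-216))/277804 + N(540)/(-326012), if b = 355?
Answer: -16825079349/22641859412 ≈ -0.74310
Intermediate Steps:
N(T) = 355 + T² + 161*T (N(T) = (T² + 161*T) + 355 = 355 + T² + 161*T)
((7111 + 109438) + W(-216))/277804 + N(540)/(-326012) = ((7111 + 109438) - 117)/277804 + (355 + 540² + 161*540)/(-326012) = (116549 - 117)*(1/277804) + (355 + 291600 + 86940)*(-1/326012) = 116432*(1/277804) + 378895*(-1/326012) = 29108/69451 - 378895/326012 = -16825079349/22641859412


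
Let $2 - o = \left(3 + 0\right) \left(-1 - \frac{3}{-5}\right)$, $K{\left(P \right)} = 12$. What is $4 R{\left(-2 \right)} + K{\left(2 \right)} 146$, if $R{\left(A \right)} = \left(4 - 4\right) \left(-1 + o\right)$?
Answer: $1752$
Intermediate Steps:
$o = \frac{16}{5}$ ($o = 2 - \left(3 + 0\right) \left(-1 - \frac{3}{-5}\right) = 2 - 3 \left(-1 - - \frac{3}{5}\right) = 2 - 3 \left(-1 + \frac{3}{5}\right) = 2 - 3 \left(- \frac{2}{5}\right) = 2 - - \frac{6}{5} = 2 + \frac{6}{5} = \frac{16}{5} \approx 3.2$)
$R{\left(A \right)} = 0$ ($R{\left(A \right)} = \left(4 - 4\right) \left(-1 + \frac{16}{5}\right) = 0 \cdot \frac{11}{5} = 0$)
$4 R{\left(-2 \right)} + K{\left(2 \right)} 146 = 4 \cdot 0 + 12 \cdot 146 = 0 + 1752 = 1752$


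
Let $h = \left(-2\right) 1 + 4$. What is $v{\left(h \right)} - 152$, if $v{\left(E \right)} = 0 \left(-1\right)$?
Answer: $-152$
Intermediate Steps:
$h = 2$ ($h = -2 + 4 = 2$)
$v{\left(E \right)} = 0$
$v{\left(h \right)} - 152 = 0 - 152 = -152$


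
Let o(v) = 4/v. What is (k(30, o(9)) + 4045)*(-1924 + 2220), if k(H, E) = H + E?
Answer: 10856984/9 ≈ 1.2063e+6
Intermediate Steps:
k(H, E) = E + H
(k(30, o(9)) + 4045)*(-1924 + 2220) = ((4/9 + 30) + 4045)*(-1924 + 2220) = ((4*(⅑) + 30) + 4045)*296 = ((4/9 + 30) + 4045)*296 = (274/9 + 4045)*296 = (36679/9)*296 = 10856984/9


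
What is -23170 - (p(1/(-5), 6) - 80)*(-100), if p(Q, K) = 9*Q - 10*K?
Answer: -37350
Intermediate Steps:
p(Q, K) = -10*K + 9*Q
-23170 - (p(1/(-5), 6) - 80)*(-100) = -23170 - ((-10*6 + 9/(-5)) - 80)*(-100) = -23170 - ((-60 + 9*(-⅕)) - 80)*(-100) = -23170 - ((-60 - 9/5) - 80)*(-100) = -23170 - (-309/5 - 80)*(-100) = -23170 - (-709)*(-100)/5 = -23170 - 1*14180 = -23170 - 14180 = -37350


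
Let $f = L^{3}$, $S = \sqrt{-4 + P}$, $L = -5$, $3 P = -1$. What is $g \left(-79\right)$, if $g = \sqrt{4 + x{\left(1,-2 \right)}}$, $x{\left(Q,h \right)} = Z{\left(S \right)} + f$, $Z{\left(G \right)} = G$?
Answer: $- \frac{79 \sqrt{-1089 + 3 i \sqrt{39}}}{3} \approx -7.4748 - 869.03 i$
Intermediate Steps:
$P = - \frac{1}{3}$ ($P = \frac{1}{3} \left(-1\right) = - \frac{1}{3} \approx -0.33333$)
$S = \frac{i \sqrt{39}}{3}$ ($S = \sqrt{-4 - \frac{1}{3}} = \sqrt{- \frac{13}{3}} = \frac{i \sqrt{39}}{3} \approx 2.0817 i$)
$f = -125$ ($f = \left(-5\right)^{3} = -125$)
$x{\left(Q,h \right)} = -125 + \frac{i \sqrt{39}}{3}$ ($x{\left(Q,h \right)} = \frac{i \sqrt{39}}{3} - 125 = -125 + \frac{i \sqrt{39}}{3}$)
$g = \sqrt{-121 + \frac{i \sqrt{39}}{3}}$ ($g = \sqrt{4 - \left(125 - \frac{i \sqrt{39}}{3}\right)} = \sqrt{-121 + \frac{i \sqrt{39}}{3}} \approx 0.09462 + 11.0 i$)
$g \left(-79\right) = \frac{\sqrt{-1089 + 3 i \sqrt{39}}}{3} \left(-79\right) = - \frac{79 \sqrt{-1089 + 3 i \sqrt{39}}}{3}$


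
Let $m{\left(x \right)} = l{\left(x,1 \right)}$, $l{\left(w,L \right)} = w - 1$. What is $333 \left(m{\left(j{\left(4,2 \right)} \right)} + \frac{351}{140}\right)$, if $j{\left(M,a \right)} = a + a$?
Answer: $\frac{256743}{140} \approx 1833.9$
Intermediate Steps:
$j{\left(M,a \right)} = 2 a$
$l{\left(w,L \right)} = -1 + w$
$m{\left(x \right)} = -1 + x$
$333 \left(m{\left(j{\left(4,2 \right)} \right)} + \frac{351}{140}\right) = 333 \left(\left(-1 + 2 \cdot 2\right) + \frac{351}{140}\right) = 333 \left(\left(-1 + 4\right) + 351 \cdot \frac{1}{140}\right) = 333 \left(3 + \frac{351}{140}\right) = 333 \cdot \frac{771}{140} = \frac{256743}{140}$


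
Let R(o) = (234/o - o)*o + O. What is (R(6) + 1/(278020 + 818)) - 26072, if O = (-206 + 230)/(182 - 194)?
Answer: -7215212087/278838 ≈ -25876.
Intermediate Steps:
O = -2 (O = 24/(-12) = 24*(-1/12) = -2)
R(o) = -2 + o*(-o + 234/o) (R(o) = (234/o - o)*o - 2 = (-o + 234/o)*o - 2 = o*(-o + 234/o) - 2 = -2 + o*(-o + 234/o))
(R(6) + 1/(278020 + 818)) - 26072 = ((232 - 1*6²) + 1/(278020 + 818)) - 26072 = ((232 - 1*36) + 1/278838) - 26072 = ((232 - 36) + 1/278838) - 26072 = (196 + 1/278838) - 26072 = 54652249/278838 - 26072 = -7215212087/278838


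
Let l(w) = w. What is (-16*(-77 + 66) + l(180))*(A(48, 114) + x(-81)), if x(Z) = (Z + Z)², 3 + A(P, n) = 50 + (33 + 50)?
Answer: 9389144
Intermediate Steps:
A(P, n) = 130 (A(P, n) = -3 + (50 + (33 + 50)) = -3 + (50 + 83) = -3 + 133 = 130)
x(Z) = 4*Z² (x(Z) = (2*Z)² = 4*Z²)
(-16*(-77 + 66) + l(180))*(A(48, 114) + x(-81)) = (-16*(-77 + 66) + 180)*(130 + 4*(-81)²) = (-16*(-11) + 180)*(130 + 4*6561) = (176 + 180)*(130 + 26244) = 356*26374 = 9389144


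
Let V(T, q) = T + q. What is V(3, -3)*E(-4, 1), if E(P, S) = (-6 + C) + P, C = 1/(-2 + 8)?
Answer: 0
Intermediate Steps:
C = ⅙ (C = 1/6 = ⅙ ≈ 0.16667)
E(P, S) = -35/6 + P (E(P, S) = (-6 + ⅙) + P = -35/6 + P)
V(3, -3)*E(-4, 1) = (3 - 3)*(-35/6 - 4) = 0*(-59/6) = 0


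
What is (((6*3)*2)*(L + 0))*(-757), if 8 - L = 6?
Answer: -54504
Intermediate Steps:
L = 2 (L = 8 - 1*6 = 8 - 6 = 2)
(((6*3)*2)*(L + 0))*(-757) = (((6*3)*2)*(2 + 0))*(-757) = ((18*2)*2)*(-757) = (36*2)*(-757) = 72*(-757) = -54504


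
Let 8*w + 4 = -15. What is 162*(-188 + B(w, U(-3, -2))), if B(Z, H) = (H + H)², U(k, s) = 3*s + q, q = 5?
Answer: -29808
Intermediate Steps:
w = -19/8 (w = -½ + (⅛)*(-15) = -½ - 15/8 = -19/8 ≈ -2.3750)
U(k, s) = 5 + 3*s (U(k, s) = 3*s + 5 = 5 + 3*s)
B(Z, H) = 4*H² (B(Z, H) = (2*H)² = 4*H²)
162*(-188 + B(w, U(-3, -2))) = 162*(-188 + 4*(5 + 3*(-2))²) = 162*(-188 + 4*(5 - 6)²) = 162*(-188 + 4*(-1)²) = 162*(-188 + 4*1) = 162*(-188 + 4) = 162*(-184) = -29808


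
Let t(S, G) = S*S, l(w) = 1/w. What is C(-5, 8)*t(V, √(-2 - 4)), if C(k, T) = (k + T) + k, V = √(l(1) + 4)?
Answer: -10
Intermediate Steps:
l(w) = 1/w
V = √5 (V = √(1/1 + 4) = √(1 + 4) = √5 ≈ 2.2361)
t(S, G) = S²
C(k, T) = T + 2*k (C(k, T) = (T + k) + k = T + 2*k)
C(-5, 8)*t(V, √(-2 - 4)) = (8 + 2*(-5))*(√5)² = (8 - 10)*5 = -2*5 = -10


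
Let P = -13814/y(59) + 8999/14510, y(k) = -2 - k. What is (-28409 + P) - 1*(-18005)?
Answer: -9007694361/885110 ≈ -10177.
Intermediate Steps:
P = 200990079/885110 (P = -13814/(-2 - 1*59) + 8999/14510 = -13814/(-2 - 59) + 8999*(1/14510) = -13814/(-61) + 8999/14510 = -13814*(-1/61) + 8999/14510 = 13814/61 + 8999/14510 = 200990079/885110 ≈ 227.08)
(-28409 + P) - 1*(-18005) = (-28409 + 200990079/885110) - 1*(-18005) = -24944099911/885110 + 18005 = -9007694361/885110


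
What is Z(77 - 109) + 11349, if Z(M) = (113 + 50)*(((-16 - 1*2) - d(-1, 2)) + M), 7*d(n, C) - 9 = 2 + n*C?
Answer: 20926/7 ≈ 2989.4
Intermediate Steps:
d(n, C) = 11/7 + C*n/7 (d(n, C) = 9/7 + (2 + n*C)/7 = 9/7 + (2 + C*n)/7 = 9/7 + (2/7 + C*n/7) = 11/7 + C*n/7)
Z(M) = -22005/7 + 163*M (Z(M) = (113 + 50)*(((-16 - 1*2) - (11/7 + (1/7)*2*(-1))) + M) = 163*(((-16 - 2) - (11/7 - 2/7)) + M) = 163*((-18 - 1*9/7) + M) = 163*((-18 - 9/7) + M) = 163*(-135/7 + M) = -22005/7 + 163*M)
Z(77 - 109) + 11349 = (-22005/7 + 163*(77 - 109)) + 11349 = (-22005/7 + 163*(-32)) + 11349 = (-22005/7 - 5216) + 11349 = -58517/7 + 11349 = 20926/7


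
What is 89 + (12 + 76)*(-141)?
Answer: -12319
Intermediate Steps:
89 + (12 + 76)*(-141) = 89 + 88*(-141) = 89 - 12408 = -12319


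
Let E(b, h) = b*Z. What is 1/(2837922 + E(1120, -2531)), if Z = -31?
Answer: 1/2803202 ≈ 3.5673e-7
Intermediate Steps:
E(b, h) = -31*b (E(b, h) = b*(-31) = -31*b)
1/(2837922 + E(1120, -2531)) = 1/(2837922 - 31*1120) = 1/(2837922 - 34720) = 1/2803202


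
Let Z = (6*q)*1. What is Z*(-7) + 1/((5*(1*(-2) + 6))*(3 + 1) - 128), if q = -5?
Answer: 10079/48 ≈ 209.98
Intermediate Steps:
Z = -30 (Z = (6*(-5))*1 = -30*1 = -30)
Z*(-7) + 1/((5*(1*(-2) + 6))*(3 + 1) - 128) = -30*(-7) + 1/((5*(1*(-2) + 6))*(3 + 1) - 128) = 210 + 1/((5*(-2 + 6))*4 - 128) = 210 + 1/((5*4)*4 - 128) = 210 + 1/(20*4 - 128) = 210 + 1/(80 - 128) = 210 + 1/(-48) = 210 - 1/48 = 10079/48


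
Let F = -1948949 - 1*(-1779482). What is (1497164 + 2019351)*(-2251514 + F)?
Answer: -8513416001215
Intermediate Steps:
F = -169467 (F = -1948949 + 1779482 = -169467)
(1497164 + 2019351)*(-2251514 + F) = (1497164 + 2019351)*(-2251514 - 169467) = 3516515*(-2420981) = -8513416001215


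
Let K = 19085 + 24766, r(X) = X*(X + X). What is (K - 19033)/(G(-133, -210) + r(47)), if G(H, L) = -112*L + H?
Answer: 24818/27805 ≈ 0.89257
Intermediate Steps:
r(X) = 2*X**2 (r(X) = X*(2*X) = 2*X**2)
G(H, L) = H - 112*L
K = 43851
(K - 19033)/(G(-133, -210) + r(47)) = (43851 - 19033)/((-133 - 112*(-210)) + 2*47**2) = 24818/((-133 + 23520) + 2*2209) = 24818/(23387 + 4418) = 24818/27805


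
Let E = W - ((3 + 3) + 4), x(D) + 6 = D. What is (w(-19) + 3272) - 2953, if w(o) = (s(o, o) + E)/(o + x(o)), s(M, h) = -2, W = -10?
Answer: 639/2 ≈ 319.50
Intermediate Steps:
x(D) = -6 + D
E = -20 (E = -10 - ((3 + 3) + 4) = -10 - (6 + 4) = -10 - 1*10 = -10 - 10 = -20)
w(o) = -22/(-6 + 2*o) (w(o) = (-2 - 20)/(o + (-6 + o)) = -22/(-6 + 2*o))
(w(-19) + 3272) - 2953 = (-11/(-3 - 19) + 3272) - 2953 = (-11/(-22) + 3272) - 2953 = (-11*(-1/22) + 3272) - 2953 = (½ + 3272) - 2953 = 6545/2 - 2953 = 639/2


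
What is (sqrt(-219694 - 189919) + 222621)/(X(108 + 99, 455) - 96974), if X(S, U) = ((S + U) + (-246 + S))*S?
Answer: 222621/31987 + I*sqrt(409613)/31987 ≈ 6.9597 + 0.020008*I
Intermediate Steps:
X(S, U) = S*(-246 + U + 2*S) (X(S, U) = (-246 + U + 2*S)*S = S*(-246 + U + 2*S))
(sqrt(-219694 - 189919) + 222621)/(X(108 + 99, 455) - 96974) = (sqrt(-219694 - 189919) + 222621)/((108 + 99)*(-246 + 455 + 2*(108 + 99)) - 96974) = (sqrt(-409613) + 222621)/(207*(-246 + 455 + 2*207) - 96974) = (I*sqrt(409613) + 222621)/(207*(-246 + 455 + 414) - 96974) = (222621 + I*sqrt(409613))/(207*623 - 96974) = (222621 + I*sqrt(409613))/(128961 - 96974) = (222621 + I*sqrt(409613))/31987 = (222621 + I*sqrt(409613))*(1/31987) = 222621/31987 + I*sqrt(409613)/31987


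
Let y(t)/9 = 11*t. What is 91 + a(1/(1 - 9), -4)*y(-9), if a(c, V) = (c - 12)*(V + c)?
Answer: -2846267/64 ≈ -44473.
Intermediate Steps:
y(t) = 99*t (y(t) = 9*(11*t) = 99*t)
a(c, V) = (-12 + c)*(V + c)
91 + a(1/(1 - 9), -4)*y(-9) = 91 + ((1/(1 - 9))**2 - 12*(-4) - 12/(1 - 9) - 4/(1 - 9))*(99*(-9)) = 91 + ((1/(-8))**2 + 48 - 12/(-8) - 4/(-8))*(-891) = 91 + ((-1/8)**2 + 48 - 12*(-1/8) - 4*(-1/8))*(-891) = 91 + (1/64 + 48 + 3/2 + 1/2)*(-891) = 91 + (3201/64)*(-891) = 91 - 2852091/64 = -2846267/64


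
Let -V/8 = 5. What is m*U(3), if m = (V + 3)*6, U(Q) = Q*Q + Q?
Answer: -2664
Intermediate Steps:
V = -40 (V = -8*5 = -40)
U(Q) = Q + Q**2 (U(Q) = Q**2 + Q = Q + Q**2)
m = -222 (m = (-40 + 3)*6 = -37*6 = -222)
m*U(3) = -666*(1 + 3) = -666*4 = -222*12 = -2664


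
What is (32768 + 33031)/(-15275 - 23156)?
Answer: -65799/38431 ≈ -1.7121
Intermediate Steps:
(32768 + 33031)/(-15275 - 23156) = 65799/(-38431) = 65799*(-1/38431) = -65799/38431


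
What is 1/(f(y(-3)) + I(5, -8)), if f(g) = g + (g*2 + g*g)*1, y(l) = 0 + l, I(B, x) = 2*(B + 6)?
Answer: 1/22 ≈ 0.045455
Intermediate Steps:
I(B, x) = 12 + 2*B (I(B, x) = 2*(6 + B) = 12 + 2*B)
y(l) = l
f(g) = g² + 3*g (f(g) = g + (2*g + g²)*1 = g + (g² + 2*g)*1 = g + (g² + 2*g) = g² + 3*g)
1/(f(y(-3)) + I(5, -8)) = 1/(-3*(3 - 3) + (12 + 2*5)) = 1/(-3*0 + (12 + 10)) = 1/(0 + 22) = 1/22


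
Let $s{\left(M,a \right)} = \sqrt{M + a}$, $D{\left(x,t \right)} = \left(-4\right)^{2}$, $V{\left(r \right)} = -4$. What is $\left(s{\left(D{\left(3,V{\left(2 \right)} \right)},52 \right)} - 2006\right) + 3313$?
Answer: $1307 + 2 \sqrt{17} \approx 1315.2$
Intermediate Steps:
$D{\left(x,t \right)} = 16$
$\left(s{\left(D{\left(3,V{\left(2 \right)} \right)},52 \right)} - 2006\right) + 3313 = \left(\sqrt{16 + 52} - 2006\right) + 3313 = \left(\sqrt{68} - 2006\right) + 3313 = \left(2 \sqrt{17} - 2006\right) + 3313 = \left(-2006 + 2 \sqrt{17}\right) + 3313 = 1307 + 2 \sqrt{17}$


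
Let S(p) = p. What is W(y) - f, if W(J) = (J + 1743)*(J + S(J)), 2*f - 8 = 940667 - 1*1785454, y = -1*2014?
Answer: 3027955/2 ≈ 1.5140e+6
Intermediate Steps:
y = -2014
f = -844779/2 (f = 4 + (940667 - 1*1785454)/2 = 4 + (940667 - 1785454)/2 = 4 + (1/2)*(-844787) = 4 - 844787/2 = -844779/2 ≈ -4.2239e+5)
W(J) = 2*J*(1743 + J) (W(J) = (J + 1743)*(J + J) = (1743 + J)*(2*J) = 2*J*(1743 + J))
W(y) - f = 2*(-2014)*(1743 - 2014) - 1*(-844779/2) = 2*(-2014)*(-271) + 844779/2 = 1091588 + 844779/2 = 3027955/2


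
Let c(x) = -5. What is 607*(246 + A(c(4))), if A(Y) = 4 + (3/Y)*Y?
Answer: 153571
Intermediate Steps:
A(Y) = 7 (A(Y) = 4 + 3 = 7)
607*(246 + A(c(4))) = 607*(246 + 7) = 607*253 = 153571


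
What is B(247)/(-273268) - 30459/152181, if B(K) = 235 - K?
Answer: -693470320/3465516459 ≈ -0.20011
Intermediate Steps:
B(247)/(-273268) - 30459/152181 = (235 - 1*247)/(-273268) - 30459/152181 = (235 - 247)*(-1/273268) - 30459*1/152181 = -12*(-1/273268) - 10153/50727 = 3/68317 - 10153/50727 = -693470320/3465516459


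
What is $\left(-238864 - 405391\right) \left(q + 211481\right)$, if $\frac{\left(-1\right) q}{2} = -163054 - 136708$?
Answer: $-522494026275$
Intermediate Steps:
$q = 599524$ ($q = - 2 \left(-163054 - 136708\right) = \left(-2\right) \left(-299762\right) = 599524$)
$\left(-238864 - 405391\right) \left(q + 211481\right) = \left(-238864 - 405391\right) \left(599524 + 211481\right) = \left(-644255\right) 811005 = -522494026275$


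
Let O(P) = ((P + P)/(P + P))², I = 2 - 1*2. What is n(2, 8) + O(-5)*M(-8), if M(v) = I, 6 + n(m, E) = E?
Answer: 2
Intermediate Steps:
I = 0 (I = 2 - 2 = 0)
n(m, E) = -6 + E
M(v) = 0
O(P) = 1 (O(P) = ((2*P)/((2*P)))² = ((2*P)*(1/(2*P)))² = 1² = 1)
n(2, 8) + O(-5)*M(-8) = (-6 + 8) + 1*0 = 2 + 0 = 2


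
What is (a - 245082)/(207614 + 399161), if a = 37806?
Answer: -207276/606775 ≈ -0.34160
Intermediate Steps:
(a - 245082)/(207614 + 399161) = (37806 - 245082)/(207614 + 399161) = -207276/606775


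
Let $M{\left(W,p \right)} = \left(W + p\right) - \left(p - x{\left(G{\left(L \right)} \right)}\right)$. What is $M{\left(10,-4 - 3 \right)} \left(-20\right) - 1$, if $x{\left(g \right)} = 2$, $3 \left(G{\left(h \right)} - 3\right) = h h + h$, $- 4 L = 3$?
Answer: $-241$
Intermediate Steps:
$L = - \frac{3}{4}$ ($L = \left(- \frac{1}{4}\right) 3 = - \frac{3}{4} \approx -0.75$)
$G{\left(h \right)} = 3 + \frac{h}{3} + \frac{h^{2}}{3}$ ($G{\left(h \right)} = 3 + \frac{h h + h}{3} = 3 + \frac{h^{2} + h}{3} = 3 + \frac{h + h^{2}}{3} = 3 + \left(\frac{h}{3} + \frac{h^{2}}{3}\right) = 3 + \frac{h}{3} + \frac{h^{2}}{3}$)
$M{\left(W,p \right)} = 2 + W$ ($M{\left(W,p \right)} = \left(W + p\right) - \left(-2 + p\right) = 2 + W$)
$M{\left(10,-4 - 3 \right)} \left(-20\right) - 1 = \left(2 + 10\right) \left(-20\right) - 1 = 12 \left(-20\right) - 1 = -240 - 1 = -241$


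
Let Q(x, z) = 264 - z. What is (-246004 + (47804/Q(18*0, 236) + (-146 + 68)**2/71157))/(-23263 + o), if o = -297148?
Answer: 40561302167/53198799563 ≈ 0.76245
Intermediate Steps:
(-246004 + (47804/Q(18*0, 236) + (-146 + 68)**2/71157))/(-23263 + o) = (-246004 + (47804/(264 - 1*236) + (-146 + 68)**2/71157))/(-23263 - 297148) = (-246004 + (47804/(264 - 236) + (-78)**2*(1/71157)))/(-320411) = (-246004 + (47804/28 + 6084*(1/71157)))*(-1/320411) = (-246004 + (47804*(1/28) + 2028/23719))*(-1/320411) = (-246004 + (11951/7 + 2028/23719))*(-1/320411) = (-246004 + 283479965/166033)*(-1/320411) = -40561302167/166033*(-1/320411) = 40561302167/53198799563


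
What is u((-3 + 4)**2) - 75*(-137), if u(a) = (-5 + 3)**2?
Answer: 10279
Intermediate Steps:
u(a) = 4 (u(a) = (-2)**2 = 4)
u((-3 + 4)**2) - 75*(-137) = 4 - 75*(-137) = 4 + 10275 = 10279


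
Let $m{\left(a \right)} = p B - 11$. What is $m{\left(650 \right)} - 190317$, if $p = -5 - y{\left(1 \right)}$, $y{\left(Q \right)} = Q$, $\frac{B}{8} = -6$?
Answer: $-190040$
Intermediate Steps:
$B = -48$ ($B = 8 \left(-6\right) = -48$)
$p = -6$ ($p = -5 - 1 = -6$)
$m{\left(a \right)} = 277$ ($m{\left(a \right)} = \left(-6\right) \left(-48\right) - 11 = 288 - 11 = 277$)
$m{\left(650 \right)} - 190317 = 277 - 190317 = -190040$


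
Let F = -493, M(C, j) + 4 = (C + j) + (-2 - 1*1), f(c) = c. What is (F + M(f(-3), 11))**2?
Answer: 242064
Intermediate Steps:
M(C, j) = -7 + C + j (M(C, j) = -4 + ((C + j) + (-2 - 1*1)) = -4 + ((C + j) + (-2 - 1)) = -4 + ((C + j) - 3) = -4 + (-3 + C + j) = -7 + C + j)
(F + M(f(-3), 11))**2 = (-493 + (-7 - 3 + 11))**2 = (-493 + 1)**2 = (-492)**2 = 242064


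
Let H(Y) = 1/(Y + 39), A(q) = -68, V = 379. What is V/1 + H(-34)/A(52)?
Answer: 128859/340 ≈ 379.00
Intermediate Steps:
H(Y) = 1/(39 + Y)
V/1 + H(-34)/A(52) = 379/1 + 1/((39 - 34)*(-68)) = 379*1 - 1/68/5 = 379 + (⅕)*(-1/68) = 379 - 1/340 = 128859/340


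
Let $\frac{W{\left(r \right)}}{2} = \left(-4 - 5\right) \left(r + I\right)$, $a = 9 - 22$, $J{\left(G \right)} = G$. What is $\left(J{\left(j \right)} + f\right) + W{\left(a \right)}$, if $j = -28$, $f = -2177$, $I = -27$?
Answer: $-1485$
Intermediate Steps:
$a = -13$
$W{\left(r \right)} = 486 - 18 r$ ($W{\left(r \right)} = 2 \left(-4 - 5\right) \left(r - 27\right) = 2 \left(- 9 \left(-27 + r\right)\right) = 2 \left(243 - 9 r\right) = 486 - 18 r$)
$\left(J{\left(j \right)} + f\right) + W{\left(a \right)} = \left(-28 - 2177\right) + \left(486 - -234\right) = -2205 + \left(486 + 234\right) = -2205 + 720 = -1485$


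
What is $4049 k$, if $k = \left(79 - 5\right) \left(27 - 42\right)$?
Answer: $-4494390$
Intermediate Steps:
$k = -1110$ ($k = 74 \left(-15\right) = -1110$)
$4049 k = 4049 \left(-1110\right) = -4494390$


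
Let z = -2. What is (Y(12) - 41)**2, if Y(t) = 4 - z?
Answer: 1225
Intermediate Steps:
Y(t) = 6 (Y(t) = 4 - 1*(-2) = 4 + 2 = 6)
(Y(12) - 41)**2 = (6 - 41)**2 = (-35)**2 = 1225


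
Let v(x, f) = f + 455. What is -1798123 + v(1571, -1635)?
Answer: -1799303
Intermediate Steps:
v(x, f) = 455 + f
-1798123 + v(1571, -1635) = -1798123 + (455 - 1635) = -1798123 - 1180 = -1799303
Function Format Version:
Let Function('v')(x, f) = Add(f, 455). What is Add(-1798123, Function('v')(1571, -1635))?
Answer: -1799303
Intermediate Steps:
Function('v')(x, f) = Add(455, f)
Add(-1798123, Function('v')(1571, -1635)) = Add(-1798123, Add(455, -1635)) = Add(-1798123, -1180) = -1799303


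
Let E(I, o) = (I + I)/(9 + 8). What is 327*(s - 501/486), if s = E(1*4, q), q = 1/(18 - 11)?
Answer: -168187/918 ≈ -183.21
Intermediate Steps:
q = 1/7 ≈ 0.14286
E(I, o) = 2*I/17 (E(I, o) = (2*I)/17 = (2*I)*(1/17) = 2*I/17)
s = 8/17 (s = 2*(1*4)/17 = (2/17)*4 = 8/17 ≈ 0.47059)
327*(s - 501/486) = 327*(8/17 - 501/486) = 327*(8/17 - 501*1/486) = 327*(8/17 - 167/162) = 327*(-1543/2754) = -168187/918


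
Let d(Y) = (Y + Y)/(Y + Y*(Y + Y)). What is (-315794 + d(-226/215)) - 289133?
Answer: -143368129/237 ≈ -6.0493e+5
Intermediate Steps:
d(Y) = 2*Y/(Y + 2*Y²) (d(Y) = (2*Y)/(Y + Y*(2*Y)) = (2*Y)/(Y + 2*Y²) = 2*Y/(Y + 2*Y²))
(-315794 + d(-226/215)) - 289133 = (-315794 + 2/(1 + 2*(-226/215))) - 289133 = (-315794 + 2/(1 - 452/215)) - 289133 = (-315794 + 2/(-237/215)) - 289133 = (-315794 + 2*(-215/237)) - 289133 = (-315794 - 430/237) - 289133 = -74843608/237 - 289133 = -143368129/237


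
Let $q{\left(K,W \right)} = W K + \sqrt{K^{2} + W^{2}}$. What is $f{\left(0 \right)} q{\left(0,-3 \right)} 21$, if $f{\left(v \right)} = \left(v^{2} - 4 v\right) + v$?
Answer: $0$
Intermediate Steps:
$f{\left(v \right)} = v^{2} - 3 v$
$q{\left(K,W \right)} = \sqrt{K^{2} + W^{2}} + K W$ ($q{\left(K,W \right)} = K W + \sqrt{K^{2} + W^{2}} = \sqrt{K^{2} + W^{2}} + K W$)
$f{\left(0 \right)} q{\left(0,-3 \right)} 21 = 0 \left(-3 + 0\right) \left(\sqrt{0^{2} + \left(-3\right)^{2}} + 0 \left(-3\right)\right) 21 = 0 \left(-3\right) \left(\sqrt{0 + 9} + 0\right) 21 = 0 \left(\sqrt{9} + 0\right) 21 = 0 \left(3 + 0\right) 21 = 0 \cdot 3 \cdot 21 = 0 \cdot 21 = 0$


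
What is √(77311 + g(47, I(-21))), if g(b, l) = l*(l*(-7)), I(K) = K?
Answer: 4*√4639 ≈ 272.44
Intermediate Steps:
g(b, l) = -7*l² (g(b, l) = l*(-7*l) = -7*l²)
√(77311 + g(47, I(-21))) = √(77311 - 7*(-21)²) = √(77311 - 7*441) = √(77311 - 3087) = √74224 = 4*√4639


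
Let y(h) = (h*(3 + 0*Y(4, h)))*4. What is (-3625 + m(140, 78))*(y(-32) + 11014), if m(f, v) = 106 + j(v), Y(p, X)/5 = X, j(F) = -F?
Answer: -38236110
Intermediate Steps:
Y(p, X) = 5*X
m(f, v) = 106 - v
y(h) = 12*h (y(h) = (h*(3 + 0*(5*h)))*4 = (h*(3 + 0))*4 = (h*3)*4 = (3*h)*4 = 12*h)
(-3625 + m(140, 78))*(y(-32) + 11014) = (-3625 + (106 - 1*78))*(12*(-32) + 11014) = (-3625 + (106 - 78))*(-384 + 11014) = (-3625 + 28)*10630 = -3597*10630 = -38236110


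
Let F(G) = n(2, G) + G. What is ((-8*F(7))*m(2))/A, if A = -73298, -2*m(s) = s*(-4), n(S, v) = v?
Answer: 224/36649 ≈ 0.0061120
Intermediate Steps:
m(s) = 2*s (m(s) = -s*(-4)/2 = -(-2)*s = 2*s)
F(G) = 2*G (F(G) = G + G = 2*G)
((-8*F(7))*m(2))/A = ((-16*7)*(2*2))/(-73298) = (-8*14*4)*(-1/73298) = -112*4*(-1/73298) = -448*(-1/73298) = 224/36649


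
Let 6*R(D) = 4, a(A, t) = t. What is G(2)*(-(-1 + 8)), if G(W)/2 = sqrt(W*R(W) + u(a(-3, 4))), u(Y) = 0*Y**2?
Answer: -28*sqrt(3)/3 ≈ -16.166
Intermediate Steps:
R(D) = 2/3 (R(D) = (1/6)*4 = 2/3)
u(Y) = 0
G(W) = 2*sqrt(6)*sqrt(W)/3 (G(W) = 2*sqrt(W*(2/3) + 0) = 2*sqrt(2*W/3 + 0) = 2*sqrt(2*W/3) = 2*(sqrt(6)*sqrt(W)/3) = 2*sqrt(6)*sqrt(W)/3)
G(2)*(-(-1 + 8)) = (2*sqrt(6)*sqrt(2)/3)*(-(-1 + 8)) = (4*sqrt(3)/3)*(-1*7) = (4*sqrt(3)/3)*(-7) = -28*sqrt(3)/3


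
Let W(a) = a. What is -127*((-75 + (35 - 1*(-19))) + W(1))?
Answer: 2540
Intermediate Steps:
-127*((-75 + (35 - 1*(-19))) + W(1)) = -127*((-75 + (35 - 1*(-19))) + 1) = -127*((-75 + (35 + 19)) + 1) = -127*((-75 + 54) + 1) = -127*(-21 + 1) = -127*(-20) = 2540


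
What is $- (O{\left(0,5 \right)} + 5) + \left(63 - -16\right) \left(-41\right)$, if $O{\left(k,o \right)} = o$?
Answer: $-3249$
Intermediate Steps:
$- (O{\left(0,5 \right)} + 5) + \left(63 - -16\right) \left(-41\right) = - (5 + 5) + \left(63 - -16\right) \left(-41\right) = \left(-1\right) 10 + \left(63 + 16\right) \left(-41\right) = -10 + 79 \left(-41\right) = -10 - 3239 = -3249$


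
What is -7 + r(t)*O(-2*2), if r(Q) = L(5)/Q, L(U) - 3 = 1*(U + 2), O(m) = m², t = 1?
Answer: 153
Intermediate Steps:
L(U) = 5 + U (L(U) = 3 + 1*(U + 2) = 3 + 1*(2 + U) = 3 + (2 + U) = 5 + U)
r(Q) = 10/Q (r(Q) = (5 + 5)/Q = 10/Q)
-7 + r(t)*O(-2*2) = -7 + (10/1)*(-2*2)² = -7 + (10*1)*(-4)² = -7 + 10*16 = -7 + 160 = 153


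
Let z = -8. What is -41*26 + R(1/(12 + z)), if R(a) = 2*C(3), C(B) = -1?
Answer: -1068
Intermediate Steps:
R(a) = -2 (R(a) = 2*(-1) = -2)
-41*26 + R(1/(12 + z)) = -41*26 - 2 = -1066 - 2 = -1068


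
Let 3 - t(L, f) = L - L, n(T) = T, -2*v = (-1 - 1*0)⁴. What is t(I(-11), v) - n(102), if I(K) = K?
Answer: -99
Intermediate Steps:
v = -½ (v = -(-1 - 1*0)⁴/2 = -(-1 + 0)⁴/2 = -½*(-1)⁴ = -½*1 = -½ ≈ -0.50000)
t(L, f) = 3 (t(L, f) = 3 - (L - L) = 3 - 1*0 = 3 + 0 = 3)
t(I(-11), v) - n(102) = 3 - 1*102 = 3 - 102 = -99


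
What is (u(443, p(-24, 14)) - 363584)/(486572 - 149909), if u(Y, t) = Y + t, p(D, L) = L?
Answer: -363127/336663 ≈ -1.0786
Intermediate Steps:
(u(443, p(-24, 14)) - 363584)/(486572 - 149909) = ((443 + 14) - 363584)/(486572 - 149909) = (457 - 363584)/336663 = -363127*1/336663 = -363127/336663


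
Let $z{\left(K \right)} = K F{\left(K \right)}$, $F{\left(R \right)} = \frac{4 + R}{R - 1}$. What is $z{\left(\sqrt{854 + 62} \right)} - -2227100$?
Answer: $\frac{407560216}{183} + \frac{368 \sqrt{229}}{183} \approx 2.2271 \cdot 10^{6}$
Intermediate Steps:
$F{\left(R \right)} = \frac{4 + R}{-1 + R}$
$z{\left(K \right)} = \frac{K \left(4 + K\right)}{-1 + K}$ ($z{\left(K \right)} = K \frac{4 + K}{-1 + K} = \frac{K \left(4 + K\right)}{-1 + K}$)
$z{\left(\sqrt{854 + 62} \right)} - -2227100 = \frac{\sqrt{854 + 62} \left(4 + \sqrt{854 + 62}\right)}{-1 + \sqrt{854 + 62}} - -2227100 = \frac{\sqrt{916} \left(4 + \sqrt{916}\right)}{-1 + \sqrt{916}} + 2227100 = \frac{2 \sqrt{229} \left(4 + 2 \sqrt{229}\right)}{-1 + 2 \sqrt{229}} + 2227100 = 2227100 + \frac{2 \sqrt{229} \left(4 + 2 \sqrt{229}\right)}{-1 + 2 \sqrt{229}}$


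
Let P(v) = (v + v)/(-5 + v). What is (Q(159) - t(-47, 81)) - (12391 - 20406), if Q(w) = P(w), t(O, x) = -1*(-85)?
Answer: 610769/77 ≈ 7932.1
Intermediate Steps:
P(v) = 2*v/(-5 + v) (P(v) = (2*v)/(-5 + v) = 2*v/(-5 + v))
t(O, x) = 85
Q(w) = 2*w/(-5 + w)
(Q(159) - t(-47, 81)) - (12391 - 20406) = (2*159/(-5 + 159) - 1*85) - (12391 - 20406) = (2*159/154 - 85) - 1*(-8015) = (2*159*(1/154) - 85) + 8015 = (159/77 - 85) + 8015 = -6386/77 + 8015 = 610769/77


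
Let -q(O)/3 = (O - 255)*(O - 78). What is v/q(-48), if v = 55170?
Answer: -3065/6363 ≈ -0.48169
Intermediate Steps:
q(O) = -3*(-255 + O)*(-78 + O) (q(O) = -3*(O - 255)*(O - 78) = -3*(-255 + O)*(-78 + O))
v/q(-48) = 55170/(-59670 - 3*(-48)² + 999*(-48)) = 55170/(-59670 - 3*2304 - 47952) = 55170/(-59670 - 6912 - 47952) = 55170/(-114534) = 55170*(-1/114534) = -3065/6363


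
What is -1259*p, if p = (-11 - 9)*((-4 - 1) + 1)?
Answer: -100720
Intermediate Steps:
p = 80 (p = -20*(-5 + 1) = -20*(-4) = 80)
-1259*p = -1259*80 = -100720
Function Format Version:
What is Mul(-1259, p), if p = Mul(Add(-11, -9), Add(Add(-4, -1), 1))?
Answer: -100720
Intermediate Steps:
p = 80 (p = Mul(-20, Add(-5, 1)) = Mul(-20, -4) = 80)
Mul(-1259, p) = Mul(-1259, 80) = -100720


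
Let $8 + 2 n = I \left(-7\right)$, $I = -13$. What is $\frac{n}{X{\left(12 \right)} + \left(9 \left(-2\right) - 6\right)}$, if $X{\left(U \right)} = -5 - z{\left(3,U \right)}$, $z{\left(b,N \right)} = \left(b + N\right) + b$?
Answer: $- \frac{83}{94} \approx -0.88298$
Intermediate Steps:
$z{\left(b,N \right)} = N + 2 b$ ($z{\left(b,N \right)} = \left(N + b\right) + b = N + 2 b$)
$X{\left(U \right)} = -11 - U$ ($X{\left(U \right)} = -5 - \left(U + 2 \cdot 3\right) = -5 - \left(U + 6\right) = -5 - \left(6 + U\right) = -11 - U$)
$n = \frac{83}{2}$ ($n = -4 + \frac{\left(-13\right) \left(-7\right)}{2} = -4 + \frac{1}{2} \cdot 91 = -4 + \frac{91}{2} = \frac{83}{2} \approx 41.5$)
$\frac{n}{X{\left(12 \right)} + \left(9 \left(-2\right) - 6\right)} = \frac{1}{\left(-11 - 12\right) + \left(9 \left(-2\right) - 6\right)} \frac{83}{2} = \frac{1}{\left(-11 - 12\right) - 24} \cdot \frac{83}{2} = \frac{1}{-23 - 24} \cdot \frac{83}{2} = \frac{1}{-47} \cdot \frac{83}{2} = \left(- \frac{1}{47}\right) \frac{83}{2} = - \frac{83}{94}$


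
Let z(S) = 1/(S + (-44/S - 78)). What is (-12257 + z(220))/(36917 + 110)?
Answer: -8690208/26252143 ≈ -0.33103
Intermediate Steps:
z(S) = 1/(-78 + S - 44/S) (z(S) = 1/(S + (-78 - 44/S)) = 1/(-78 + S - 44/S))
(-12257 + z(220))/(36917 + 110) = (-12257 + 220/(-44 + 220² - 78*220))/(36917 + 110) = (-12257 + 220/(-44 + 48400 - 17160))/37027 = (-12257 + 220/31196)*(1/37027) = (-12257 + 220*(1/31196))*(1/37027) = (-12257 + 5/709)*(1/37027) = -8690208/709*1/37027 = -8690208/26252143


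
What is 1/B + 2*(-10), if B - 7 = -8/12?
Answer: -377/19 ≈ -19.842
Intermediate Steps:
B = 19/3 (B = 7 - 8/12 = 7 - 8*1/12 = 7 - ⅔ = 19/3 ≈ 6.3333)
1/B + 2*(-10) = 1/(19/3) + 2*(-10) = 3/19 - 20 = -377/19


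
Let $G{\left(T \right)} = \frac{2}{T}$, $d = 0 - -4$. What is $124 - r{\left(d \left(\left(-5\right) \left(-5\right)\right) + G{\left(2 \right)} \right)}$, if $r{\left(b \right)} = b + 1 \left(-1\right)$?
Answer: $24$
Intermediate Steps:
$d = 4$ ($d = 0 + 4 = 4$)
$r{\left(b \right)} = -1 + b$ ($r{\left(b \right)} = b - 1 = -1 + b$)
$124 - r{\left(d \left(\left(-5\right) \left(-5\right)\right) + G{\left(2 \right)} \right)} = 124 - \left(-1 + \left(4 \left(\left(-5\right) \left(-5\right)\right) + \frac{2}{2}\right)\right) = 124 - \left(-1 + \left(4 \cdot 25 + 2 \cdot \frac{1}{2}\right)\right) = 124 - \left(-1 + \left(100 + 1\right)\right) = 124 - \left(-1 + 101\right) = 124 - 100 = 24$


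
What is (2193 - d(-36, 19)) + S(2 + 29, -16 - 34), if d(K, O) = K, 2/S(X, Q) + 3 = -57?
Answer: 66869/30 ≈ 2229.0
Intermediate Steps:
S(X, Q) = -1/30 (S(X, Q) = 2/(-3 - 57) = 2/(-60) = 2*(-1/60) = -1/30)
(2193 - d(-36, 19)) + S(2 + 29, -16 - 34) = (2193 - 1*(-36)) - 1/30 = (2193 + 36) - 1/30 = 2229 - 1/30 = 66869/30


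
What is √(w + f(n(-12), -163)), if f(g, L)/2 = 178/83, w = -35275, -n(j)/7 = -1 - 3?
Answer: I*√242979927/83 ≈ 187.8*I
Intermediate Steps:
n(j) = 28 (n(j) = -7*(-1 - 3) = -7*(-4) = 28)
f(g, L) = 356/83 (f(g, L) = 2*(178/83) = 356/83)
√(w + f(n(-12), -163)) = √(-35275 + 356/83) = √(-2927469/83) = I*√242979927/83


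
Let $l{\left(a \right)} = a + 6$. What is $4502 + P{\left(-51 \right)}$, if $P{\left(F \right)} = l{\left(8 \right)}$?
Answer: $4516$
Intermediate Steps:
$l{\left(a \right)} = 6 + a$
$P{\left(F \right)} = 14$ ($P{\left(F \right)} = 6 + 8 = 14$)
$4502 + P{\left(-51 \right)} = 4502 + 14 = 4516$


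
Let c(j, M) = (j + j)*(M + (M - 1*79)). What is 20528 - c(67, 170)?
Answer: -14446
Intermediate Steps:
c(j, M) = 2*j*(-79 + 2*M) (c(j, M) = (2*j)*(M + (M - 79)) = (2*j)*(M + (-79 + M)) = (2*j)*(-79 + 2*M) = 2*j*(-79 + 2*M))
20528 - c(67, 170) = 20528 - 2*67*(-79 + 2*170) = 20528 - 2*67*(-79 + 340) = 20528 - 2*67*261 = 20528 - 1*34974 = 20528 - 34974 = -14446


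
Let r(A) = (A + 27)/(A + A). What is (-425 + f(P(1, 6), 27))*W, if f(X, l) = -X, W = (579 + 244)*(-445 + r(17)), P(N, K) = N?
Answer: 2644560714/17 ≈ 1.5556e+8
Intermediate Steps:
r(A) = (27 + A)/(2*A) (r(A) = (27 + A)/((2*A)) = (27 + A)*(1/(2*A)) = (27 + A)/(2*A))
W = -6207889/17 (W = (579 + 244)*(-445 + (1/2)*(27 + 17)/17) = 823*(-445 + (1/2)*(1/17)*44) = 823*(-445 + 22/17) = 823*(-7543/17) = -6207889/17 ≈ -3.6517e+5)
(-425 + f(P(1, 6), 27))*W = (-425 - 1*1)*(-6207889/17) = (-425 - 1)*(-6207889/17) = -426*(-6207889/17) = 2644560714/17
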